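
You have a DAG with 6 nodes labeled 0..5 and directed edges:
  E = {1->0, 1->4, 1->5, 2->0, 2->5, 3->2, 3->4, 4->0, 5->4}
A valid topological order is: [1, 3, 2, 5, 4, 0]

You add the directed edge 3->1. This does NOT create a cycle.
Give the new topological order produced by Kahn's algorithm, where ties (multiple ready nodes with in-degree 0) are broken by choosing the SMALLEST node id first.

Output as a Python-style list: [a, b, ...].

Old toposort: [1, 3, 2, 5, 4, 0]
Added edge: 3->1
Position of 3 (1) > position of 1 (0). Must reorder: 3 must now come before 1.
Run Kahn's algorithm (break ties by smallest node id):
  initial in-degrees: [3, 1, 1, 0, 3, 2]
  ready (indeg=0): [3]
  pop 3: indeg[1]->0; indeg[2]->0; indeg[4]->2 | ready=[1, 2] | order so far=[3]
  pop 1: indeg[0]->2; indeg[4]->1; indeg[5]->1 | ready=[2] | order so far=[3, 1]
  pop 2: indeg[0]->1; indeg[5]->0 | ready=[5] | order so far=[3, 1, 2]
  pop 5: indeg[4]->0 | ready=[4] | order so far=[3, 1, 2, 5]
  pop 4: indeg[0]->0 | ready=[0] | order so far=[3, 1, 2, 5, 4]
  pop 0: no out-edges | ready=[] | order so far=[3, 1, 2, 5, 4, 0]
  Result: [3, 1, 2, 5, 4, 0]

Answer: [3, 1, 2, 5, 4, 0]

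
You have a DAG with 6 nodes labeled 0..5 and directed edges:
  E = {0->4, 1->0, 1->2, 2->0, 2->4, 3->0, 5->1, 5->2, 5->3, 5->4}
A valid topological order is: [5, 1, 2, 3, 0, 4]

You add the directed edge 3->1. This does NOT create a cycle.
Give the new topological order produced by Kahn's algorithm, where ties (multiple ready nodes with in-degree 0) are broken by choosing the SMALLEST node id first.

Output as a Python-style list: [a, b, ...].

Old toposort: [5, 1, 2, 3, 0, 4]
Added edge: 3->1
Position of 3 (3) > position of 1 (1). Must reorder: 3 must now come before 1.
Run Kahn's algorithm (break ties by smallest node id):
  initial in-degrees: [3, 2, 2, 1, 3, 0]
  ready (indeg=0): [5]
  pop 5: indeg[1]->1; indeg[2]->1; indeg[3]->0; indeg[4]->2 | ready=[3] | order so far=[5]
  pop 3: indeg[0]->2; indeg[1]->0 | ready=[1] | order so far=[5, 3]
  pop 1: indeg[0]->1; indeg[2]->0 | ready=[2] | order so far=[5, 3, 1]
  pop 2: indeg[0]->0; indeg[4]->1 | ready=[0] | order so far=[5, 3, 1, 2]
  pop 0: indeg[4]->0 | ready=[4] | order so far=[5, 3, 1, 2, 0]
  pop 4: no out-edges | ready=[] | order so far=[5, 3, 1, 2, 0, 4]
  Result: [5, 3, 1, 2, 0, 4]

Answer: [5, 3, 1, 2, 0, 4]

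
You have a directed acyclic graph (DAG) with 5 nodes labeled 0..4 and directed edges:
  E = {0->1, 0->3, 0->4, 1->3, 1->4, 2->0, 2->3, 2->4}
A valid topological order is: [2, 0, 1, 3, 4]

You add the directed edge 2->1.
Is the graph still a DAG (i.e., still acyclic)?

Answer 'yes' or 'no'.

Given toposort: [2, 0, 1, 3, 4]
Position of 2: index 0; position of 1: index 2
New edge 2->1: forward
Forward edge: respects the existing order. Still a DAG, same toposort still valid.
Still a DAG? yes

Answer: yes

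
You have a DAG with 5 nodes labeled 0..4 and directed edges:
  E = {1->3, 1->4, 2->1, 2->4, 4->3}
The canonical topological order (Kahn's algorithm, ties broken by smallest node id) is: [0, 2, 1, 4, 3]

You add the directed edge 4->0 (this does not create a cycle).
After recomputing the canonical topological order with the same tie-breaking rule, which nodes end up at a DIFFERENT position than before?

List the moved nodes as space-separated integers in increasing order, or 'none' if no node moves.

Old toposort: [0, 2, 1, 4, 3]
Added edge 4->0
Recompute Kahn (smallest-id tiebreak):
  initial in-degrees: [1, 1, 0, 2, 2]
  ready (indeg=0): [2]
  pop 2: indeg[1]->0; indeg[4]->1 | ready=[1] | order so far=[2]
  pop 1: indeg[3]->1; indeg[4]->0 | ready=[4] | order so far=[2, 1]
  pop 4: indeg[0]->0; indeg[3]->0 | ready=[0, 3] | order so far=[2, 1, 4]
  pop 0: no out-edges | ready=[3] | order so far=[2, 1, 4, 0]
  pop 3: no out-edges | ready=[] | order so far=[2, 1, 4, 0, 3]
New canonical toposort: [2, 1, 4, 0, 3]
Compare positions:
  Node 0: index 0 -> 3 (moved)
  Node 1: index 2 -> 1 (moved)
  Node 2: index 1 -> 0 (moved)
  Node 3: index 4 -> 4 (same)
  Node 4: index 3 -> 2 (moved)
Nodes that changed position: 0 1 2 4

Answer: 0 1 2 4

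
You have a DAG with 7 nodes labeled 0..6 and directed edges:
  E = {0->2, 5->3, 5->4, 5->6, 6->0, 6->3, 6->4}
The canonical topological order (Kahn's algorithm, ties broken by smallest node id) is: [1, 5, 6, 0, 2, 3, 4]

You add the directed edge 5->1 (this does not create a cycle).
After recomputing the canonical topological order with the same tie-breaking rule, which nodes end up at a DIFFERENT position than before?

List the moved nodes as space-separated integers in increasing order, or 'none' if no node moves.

Old toposort: [1, 5, 6, 0, 2, 3, 4]
Added edge 5->1
Recompute Kahn (smallest-id tiebreak):
  initial in-degrees: [1, 1, 1, 2, 2, 0, 1]
  ready (indeg=0): [5]
  pop 5: indeg[1]->0; indeg[3]->1; indeg[4]->1; indeg[6]->0 | ready=[1, 6] | order so far=[5]
  pop 1: no out-edges | ready=[6] | order so far=[5, 1]
  pop 6: indeg[0]->0; indeg[3]->0; indeg[4]->0 | ready=[0, 3, 4] | order so far=[5, 1, 6]
  pop 0: indeg[2]->0 | ready=[2, 3, 4] | order so far=[5, 1, 6, 0]
  pop 2: no out-edges | ready=[3, 4] | order so far=[5, 1, 6, 0, 2]
  pop 3: no out-edges | ready=[4] | order so far=[5, 1, 6, 0, 2, 3]
  pop 4: no out-edges | ready=[] | order so far=[5, 1, 6, 0, 2, 3, 4]
New canonical toposort: [5, 1, 6, 0, 2, 3, 4]
Compare positions:
  Node 0: index 3 -> 3 (same)
  Node 1: index 0 -> 1 (moved)
  Node 2: index 4 -> 4 (same)
  Node 3: index 5 -> 5 (same)
  Node 4: index 6 -> 6 (same)
  Node 5: index 1 -> 0 (moved)
  Node 6: index 2 -> 2 (same)
Nodes that changed position: 1 5

Answer: 1 5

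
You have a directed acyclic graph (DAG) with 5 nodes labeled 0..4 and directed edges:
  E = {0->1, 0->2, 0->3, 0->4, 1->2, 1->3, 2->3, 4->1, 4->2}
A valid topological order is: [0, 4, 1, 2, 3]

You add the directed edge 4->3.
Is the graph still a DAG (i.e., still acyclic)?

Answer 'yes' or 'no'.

Answer: yes

Derivation:
Given toposort: [0, 4, 1, 2, 3]
Position of 4: index 1; position of 3: index 4
New edge 4->3: forward
Forward edge: respects the existing order. Still a DAG, same toposort still valid.
Still a DAG? yes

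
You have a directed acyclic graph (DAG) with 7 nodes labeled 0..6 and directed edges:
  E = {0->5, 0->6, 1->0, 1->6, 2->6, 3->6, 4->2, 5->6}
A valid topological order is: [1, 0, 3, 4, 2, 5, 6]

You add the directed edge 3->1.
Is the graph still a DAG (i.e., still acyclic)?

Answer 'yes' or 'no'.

Answer: yes

Derivation:
Given toposort: [1, 0, 3, 4, 2, 5, 6]
Position of 3: index 2; position of 1: index 0
New edge 3->1: backward (u after v in old order)
Backward edge: old toposort is now invalid. Check if this creates a cycle.
Does 1 already reach 3? Reachable from 1: [0, 1, 5, 6]. NO -> still a DAG (reorder needed).
Still a DAG? yes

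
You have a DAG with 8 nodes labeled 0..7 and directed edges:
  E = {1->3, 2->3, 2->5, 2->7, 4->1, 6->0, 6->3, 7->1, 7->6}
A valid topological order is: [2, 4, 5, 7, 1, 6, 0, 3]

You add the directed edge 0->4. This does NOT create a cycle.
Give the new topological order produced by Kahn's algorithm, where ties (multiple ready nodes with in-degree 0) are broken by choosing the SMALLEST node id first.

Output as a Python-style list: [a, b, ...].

Old toposort: [2, 4, 5, 7, 1, 6, 0, 3]
Added edge: 0->4
Position of 0 (6) > position of 4 (1). Must reorder: 0 must now come before 4.
Run Kahn's algorithm (break ties by smallest node id):
  initial in-degrees: [1, 2, 0, 3, 1, 1, 1, 1]
  ready (indeg=0): [2]
  pop 2: indeg[3]->2; indeg[5]->0; indeg[7]->0 | ready=[5, 7] | order so far=[2]
  pop 5: no out-edges | ready=[7] | order so far=[2, 5]
  pop 7: indeg[1]->1; indeg[6]->0 | ready=[6] | order so far=[2, 5, 7]
  pop 6: indeg[0]->0; indeg[3]->1 | ready=[0] | order so far=[2, 5, 7, 6]
  pop 0: indeg[4]->0 | ready=[4] | order so far=[2, 5, 7, 6, 0]
  pop 4: indeg[1]->0 | ready=[1] | order so far=[2, 5, 7, 6, 0, 4]
  pop 1: indeg[3]->0 | ready=[3] | order so far=[2, 5, 7, 6, 0, 4, 1]
  pop 3: no out-edges | ready=[] | order so far=[2, 5, 7, 6, 0, 4, 1, 3]
  Result: [2, 5, 7, 6, 0, 4, 1, 3]

Answer: [2, 5, 7, 6, 0, 4, 1, 3]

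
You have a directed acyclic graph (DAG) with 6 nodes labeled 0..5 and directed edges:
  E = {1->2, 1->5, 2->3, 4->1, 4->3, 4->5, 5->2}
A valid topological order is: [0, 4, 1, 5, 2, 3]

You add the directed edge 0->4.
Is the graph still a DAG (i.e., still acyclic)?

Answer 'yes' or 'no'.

Given toposort: [0, 4, 1, 5, 2, 3]
Position of 0: index 0; position of 4: index 1
New edge 0->4: forward
Forward edge: respects the existing order. Still a DAG, same toposort still valid.
Still a DAG? yes

Answer: yes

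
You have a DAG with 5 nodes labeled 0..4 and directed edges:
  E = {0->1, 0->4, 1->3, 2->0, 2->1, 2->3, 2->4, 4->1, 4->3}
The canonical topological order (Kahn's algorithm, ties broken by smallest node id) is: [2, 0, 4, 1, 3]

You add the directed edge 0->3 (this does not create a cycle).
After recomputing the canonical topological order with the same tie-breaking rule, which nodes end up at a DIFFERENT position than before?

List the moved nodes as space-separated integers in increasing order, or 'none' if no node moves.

Answer: none

Derivation:
Old toposort: [2, 0, 4, 1, 3]
Added edge 0->3
Recompute Kahn (smallest-id tiebreak):
  initial in-degrees: [1, 3, 0, 4, 2]
  ready (indeg=0): [2]
  pop 2: indeg[0]->0; indeg[1]->2; indeg[3]->3; indeg[4]->1 | ready=[0] | order so far=[2]
  pop 0: indeg[1]->1; indeg[3]->2; indeg[4]->0 | ready=[4] | order so far=[2, 0]
  pop 4: indeg[1]->0; indeg[3]->1 | ready=[1] | order so far=[2, 0, 4]
  pop 1: indeg[3]->0 | ready=[3] | order so far=[2, 0, 4, 1]
  pop 3: no out-edges | ready=[] | order so far=[2, 0, 4, 1, 3]
New canonical toposort: [2, 0, 4, 1, 3]
Compare positions:
  Node 0: index 1 -> 1 (same)
  Node 1: index 3 -> 3 (same)
  Node 2: index 0 -> 0 (same)
  Node 3: index 4 -> 4 (same)
  Node 4: index 2 -> 2 (same)
Nodes that changed position: none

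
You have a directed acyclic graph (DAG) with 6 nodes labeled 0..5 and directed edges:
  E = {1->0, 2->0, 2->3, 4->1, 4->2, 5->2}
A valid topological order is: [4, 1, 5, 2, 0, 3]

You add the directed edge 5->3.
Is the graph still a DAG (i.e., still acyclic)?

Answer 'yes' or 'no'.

Answer: yes

Derivation:
Given toposort: [4, 1, 5, 2, 0, 3]
Position of 5: index 2; position of 3: index 5
New edge 5->3: forward
Forward edge: respects the existing order. Still a DAG, same toposort still valid.
Still a DAG? yes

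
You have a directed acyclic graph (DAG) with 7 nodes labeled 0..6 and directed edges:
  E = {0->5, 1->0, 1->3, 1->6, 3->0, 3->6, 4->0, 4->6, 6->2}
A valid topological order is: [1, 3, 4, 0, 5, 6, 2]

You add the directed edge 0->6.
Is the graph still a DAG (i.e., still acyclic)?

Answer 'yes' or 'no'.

Given toposort: [1, 3, 4, 0, 5, 6, 2]
Position of 0: index 3; position of 6: index 5
New edge 0->6: forward
Forward edge: respects the existing order. Still a DAG, same toposort still valid.
Still a DAG? yes

Answer: yes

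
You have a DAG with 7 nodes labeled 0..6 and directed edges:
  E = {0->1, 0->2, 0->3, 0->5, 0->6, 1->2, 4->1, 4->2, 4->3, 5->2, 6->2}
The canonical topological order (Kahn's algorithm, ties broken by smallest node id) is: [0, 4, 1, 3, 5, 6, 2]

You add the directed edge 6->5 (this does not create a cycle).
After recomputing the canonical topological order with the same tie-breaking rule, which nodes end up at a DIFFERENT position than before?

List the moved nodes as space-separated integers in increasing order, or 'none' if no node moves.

Old toposort: [0, 4, 1, 3, 5, 6, 2]
Added edge 6->5
Recompute Kahn (smallest-id tiebreak):
  initial in-degrees: [0, 2, 5, 2, 0, 2, 1]
  ready (indeg=0): [0, 4]
  pop 0: indeg[1]->1; indeg[2]->4; indeg[3]->1; indeg[5]->1; indeg[6]->0 | ready=[4, 6] | order so far=[0]
  pop 4: indeg[1]->0; indeg[2]->3; indeg[3]->0 | ready=[1, 3, 6] | order so far=[0, 4]
  pop 1: indeg[2]->2 | ready=[3, 6] | order so far=[0, 4, 1]
  pop 3: no out-edges | ready=[6] | order so far=[0, 4, 1, 3]
  pop 6: indeg[2]->1; indeg[5]->0 | ready=[5] | order so far=[0, 4, 1, 3, 6]
  pop 5: indeg[2]->0 | ready=[2] | order so far=[0, 4, 1, 3, 6, 5]
  pop 2: no out-edges | ready=[] | order so far=[0, 4, 1, 3, 6, 5, 2]
New canonical toposort: [0, 4, 1, 3, 6, 5, 2]
Compare positions:
  Node 0: index 0 -> 0 (same)
  Node 1: index 2 -> 2 (same)
  Node 2: index 6 -> 6 (same)
  Node 3: index 3 -> 3 (same)
  Node 4: index 1 -> 1 (same)
  Node 5: index 4 -> 5 (moved)
  Node 6: index 5 -> 4 (moved)
Nodes that changed position: 5 6

Answer: 5 6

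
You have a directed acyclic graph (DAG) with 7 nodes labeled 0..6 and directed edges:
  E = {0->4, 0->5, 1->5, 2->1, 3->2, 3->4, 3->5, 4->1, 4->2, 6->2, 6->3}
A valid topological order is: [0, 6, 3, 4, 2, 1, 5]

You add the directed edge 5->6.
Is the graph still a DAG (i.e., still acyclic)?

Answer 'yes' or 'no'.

Given toposort: [0, 6, 3, 4, 2, 1, 5]
Position of 5: index 6; position of 6: index 1
New edge 5->6: backward (u after v in old order)
Backward edge: old toposort is now invalid. Check if this creates a cycle.
Does 6 already reach 5? Reachable from 6: [1, 2, 3, 4, 5, 6]. YES -> cycle!
Still a DAG? no

Answer: no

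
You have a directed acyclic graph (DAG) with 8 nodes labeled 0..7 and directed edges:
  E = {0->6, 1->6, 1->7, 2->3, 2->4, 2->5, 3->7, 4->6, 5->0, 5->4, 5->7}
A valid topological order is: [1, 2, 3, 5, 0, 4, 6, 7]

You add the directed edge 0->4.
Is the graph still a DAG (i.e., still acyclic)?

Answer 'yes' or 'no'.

Answer: yes

Derivation:
Given toposort: [1, 2, 3, 5, 0, 4, 6, 7]
Position of 0: index 4; position of 4: index 5
New edge 0->4: forward
Forward edge: respects the existing order. Still a DAG, same toposort still valid.
Still a DAG? yes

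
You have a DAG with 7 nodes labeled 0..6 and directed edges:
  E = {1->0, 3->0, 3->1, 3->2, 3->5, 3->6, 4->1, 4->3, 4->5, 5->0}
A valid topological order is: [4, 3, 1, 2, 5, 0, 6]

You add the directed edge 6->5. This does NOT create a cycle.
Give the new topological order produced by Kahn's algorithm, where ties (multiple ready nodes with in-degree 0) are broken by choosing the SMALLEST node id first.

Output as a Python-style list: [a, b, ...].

Old toposort: [4, 3, 1, 2, 5, 0, 6]
Added edge: 6->5
Position of 6 (6) > position of 5 (4). Must reorder: 6 must now come before 5.
Run Kahn's algorithm (break ties by smallest node id):
  initial in-degrees: [3, 2, 1, 1, 0, 3, 1]
  ready (indeg=0): [4]
  pop 4: indeg[1]->1; indeg[3]->0; indeg[5]->2 | ready=[3] | order so far=[4]
  pop 3: indeg[0]->2; indeg[1]->0; indeg[2]->0; indeg[5]->1; indeg[6]->0 | ready=[1, 2, 6] | order so far=[4, 3]
  pop 1: indeg[0]->1 | ready=[2, 6] | order so far=[4, 3, 1]
  pop 2: no out-edges | ready=[6] | order so far=[4, 3, 1, 2]
  pop 6: indeg[5]->0 | ready=[5] | order so far=[4, 3, 1, 2, 6]
  pop 5: indeg[0]->0 | ready=[0] | order so far=[4, 3, 1, 2, 6, 5]
  pop 0: no out-edges | ready=[] | order so far=[4, 3, 1, 2, 6, 5, 0]
  Result: [4, 3, 1, 2, 6, 5, 0]

Answer: [4, 3, 1, 2, 6, 5, 0]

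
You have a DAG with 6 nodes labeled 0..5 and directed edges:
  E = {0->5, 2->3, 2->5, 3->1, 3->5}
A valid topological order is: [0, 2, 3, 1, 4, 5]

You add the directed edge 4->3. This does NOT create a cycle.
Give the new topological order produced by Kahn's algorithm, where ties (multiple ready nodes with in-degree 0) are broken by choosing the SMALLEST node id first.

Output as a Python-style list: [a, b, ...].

Answer: [0, 2, 4, 3, 1, 5]

Derivation:
Old toposort: [0, 2, 3, 1, 4, 5]
Added edge: 4->3
Position of 4 (4) > position of 3 (2). Must reorder: 4 must now come before 3.
Run Kahn's algorithm (break ties by smallest node id):
  initial in-degrees: [0, 1, 0, 2, 0, 3]
  ready (indeg=0): [0, 2, 4]
  pop 0: indeg[5]->2 | ready=[2, 4] | order so far=[0]
  pop 2: indeg[3]->1; indeg[5]->1 | ready=[4] | order so far=[0, 2]
  pop 4: indeg[3]->0 | ready=[3] | order so far=[0, 2, 4]
  pop 3: indeg[1]->0; indeg[5]->0 | ready=[1, 5] | order so far=[0, 2, 4, 3]
  pop 1: no out-edges | ready=[5] | order so far=[0, 2, 4, 3, 1]
  pop 5: no out-edges | ready=[] | order so far=[0, 2, 4, 3, 1, 5]
  Result: [0, 2, 4, 3, 1, 5]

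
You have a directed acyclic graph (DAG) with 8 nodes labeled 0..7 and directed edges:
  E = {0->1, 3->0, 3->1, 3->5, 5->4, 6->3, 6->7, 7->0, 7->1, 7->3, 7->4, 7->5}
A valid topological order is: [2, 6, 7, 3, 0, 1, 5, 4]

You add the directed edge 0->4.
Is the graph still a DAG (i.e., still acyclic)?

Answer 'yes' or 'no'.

Answer: yes

Derivation:
Given toposort: [2, 6, 7, 3, 0, 1, 5, 4]
Position of 0: index 4; position of 4: index 7
New edge 0->4: forward
Forward edge: respects the existing order. Still a DAG, same toposort still valid.
Still a DAG? yes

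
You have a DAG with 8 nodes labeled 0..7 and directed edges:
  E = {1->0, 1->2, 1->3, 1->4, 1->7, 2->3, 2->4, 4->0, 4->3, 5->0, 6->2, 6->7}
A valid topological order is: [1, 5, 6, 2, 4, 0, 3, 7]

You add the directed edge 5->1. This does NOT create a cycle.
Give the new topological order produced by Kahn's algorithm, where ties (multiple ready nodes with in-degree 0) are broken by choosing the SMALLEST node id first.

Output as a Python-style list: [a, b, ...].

Answer: [5, 1, 6, 2, 4, 0, 3, 7]

Derivation:
Old toposort: [1, 5, 6, 2, 4, 0, 3, 7]
Added edge: 5->1
Position of 5 (1) > position of 1 (0). Must reorder: 5 must now come before 1.
Run Kahn's algorithm (break ties by smallest node id):
  initial in-degrees: [3, 1, 2, 3, 2, 0, 0, 2]
  ready (indeg=0): [5, 6]
  pop 5: indeg[0]->2; indeg[1]->0 | ready=[1, 6] | order so far=[5]
  pop 1: indeg[0]->1; indeg[2]->1; indeg[3]->2; indeg[4]->1; indeg[7]->1 | ready=[6] | order so far=[5, 1]
  pop 6: indeg[2]->0; indeg[7]->0 | ready=[2, 7] | order so far=[5, 1, 6]
  pop 2: indeg[3]->1; indeg[4]->0 | ready=[4, 7] | order so far=[5, 1, 6, 2]
  pop 4: indeg[0]->0; indeg[3]->0 | ready=[0, 3, 7] | order so far=[5, 1, 6, 2, 4]
  pop 0: no out-edges | ready=[3, 7] | order so far=[5, 1, 6, 2, 4, 0]
  pop 3: no out-edges | ready=[7] | order so far=[5, 1, 6, 2, 4, 0, 3]
  pop 7: no out-edges | ready=[] | order so far=[5, 1, 6, 2, 4, 0, 3, 7]
  Result: [5, 1, 6, 2, 4, 0, 3, 7]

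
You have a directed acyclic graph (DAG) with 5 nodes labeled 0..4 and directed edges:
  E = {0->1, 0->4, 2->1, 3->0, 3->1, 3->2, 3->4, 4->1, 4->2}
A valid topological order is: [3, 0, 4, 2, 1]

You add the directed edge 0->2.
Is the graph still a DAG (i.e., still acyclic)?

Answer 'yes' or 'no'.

Answer: yes

Derivation:
Given toposort: [3, 0, 4, 2, 1]
Position of 0: index 1; position of 2: index 3
New edge 0->2: forward
Forward edge: respects the existing order. Still a DAG, same toposort still valid.
Still a DAG? yes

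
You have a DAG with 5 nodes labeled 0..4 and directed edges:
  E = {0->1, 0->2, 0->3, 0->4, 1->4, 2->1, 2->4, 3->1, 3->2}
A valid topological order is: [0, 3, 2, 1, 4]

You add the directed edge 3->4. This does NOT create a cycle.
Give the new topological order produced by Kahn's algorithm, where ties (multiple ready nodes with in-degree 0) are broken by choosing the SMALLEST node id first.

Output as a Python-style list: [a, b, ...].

Answer: [0, 3, 2, 1, 4]

Derivation:
Old toposort: [0, 3, 2, 1, 4]
Added edge: 3->4
Position of 3 (1) < position of 4 (4). Old order still valid.
Run Kahn's algorithm (break ties by smallest node id):
  initial in-degrees: [0, 3, 2, 1, 4]
  ready (indeg=0): [0]
  pop 0: indeg[1]->2; indeg[2]->1; indeg[3]->0; indeg[4]->3 | ready=[3] | order so far=[0]
  pop 3: indeg[1]->1; indeg[2]->0; indeg[4]->2 | ready=[2] | order so far=[0, 3]
  pop 2: indeg[1]->0; indeg[4]->1 | ready=[1] | order so far=[0, 3, 2]
  pop 1: indeg[4]->0 | ready=[4] | order so far=[0, 3, 2, 1]
  pop 4: no out-edges | ready=[] | order so far=[0, 3, 2, 1, 4]
  Result: [0, 3, 2, 1, 4]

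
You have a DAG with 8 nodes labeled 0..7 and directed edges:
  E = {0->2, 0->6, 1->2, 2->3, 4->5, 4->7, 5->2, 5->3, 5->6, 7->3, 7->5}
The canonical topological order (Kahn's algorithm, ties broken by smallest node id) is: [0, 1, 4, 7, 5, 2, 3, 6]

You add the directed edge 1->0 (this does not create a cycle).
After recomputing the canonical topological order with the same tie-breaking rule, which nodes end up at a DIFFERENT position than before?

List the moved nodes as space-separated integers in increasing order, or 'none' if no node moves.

Old toposort: [0, 1, 4, 7, 5, 2, 3, 6]
Added edge 1->0
Recompute Kahn (smallest-id tiebreak):
  initial in-degrees: [1, 0, 3, 3, 0, 2, 2, 1]
  ready (indeg=0): [1, 4]
  pop 1: indeg[0]->0; indeg[2]->2 | ready=[0, 4] | order so far=[1]
  pop 0: indeg[2]->1; indeg[6]->1 | ready=[4] | order so far=[1, 0]
  pop 4: indeg[5]->1; indeg[7]->0 | ready=[7] | order so far=[1, 0, 4]
  pop 7: indeg[3]->2; indeg[5]->0 | ready=[5] | order so far=[1, 0, 4, 7]
  pop 5: indeg[2]->0; indeg[3]->1; indeg[6]->0 | ready=[2, 6] | order so far=[1, 0, 4, 7, 5]
  pop 2: indeg[3]->0 | ready=[3, 6] | order so far=[1, 0, 4, 7, 5, 2]
  pop 3: no out-edges | ready=[6] | order so far=[1, 0, 4, 7, 5, 2, 3]
  pop 6: no out-edges | ready=[] | order so far=[1, 0, 4, 7, 5, 2, 3, 6]
New canonical toposort: [1, 0, 4, 7, 5, 2, 3, 6]
Compare positions:
  Node 0: index 0 -> 1 (moved)
  Node 1: index 1 -> 0 (moved)
  Node 2: index 5 -> 5 (same)
  Node 3: index 6 -> 6 (same)
  Node 4: index 2 -> 2 (same)
  Node 5: index 4 -> 4 (same)
  Node 6: index 7 -> 7 (same)
  Node 7: index 3 -> 3 (same)
Nodes that changed position: 0 1

Answer: 0 1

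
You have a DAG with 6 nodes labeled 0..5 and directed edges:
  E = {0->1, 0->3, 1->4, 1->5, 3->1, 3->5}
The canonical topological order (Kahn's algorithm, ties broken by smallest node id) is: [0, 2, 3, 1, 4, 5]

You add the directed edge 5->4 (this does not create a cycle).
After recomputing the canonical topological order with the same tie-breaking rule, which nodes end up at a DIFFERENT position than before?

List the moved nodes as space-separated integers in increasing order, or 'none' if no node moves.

Old toposort: [0, 2, 3, 1, 4, 5]
Added edge 5->4
Recompute Kahn (smallest-id tiebreak):
  initial in-degrees: [0, 2, 0, 1, 2, 2]
  ready (indeg=0): [0, 2]
  pop 0: indeg[1]->1; indeg[3]->0 | ready=[2, 3] | order so far=[0]
  pop 2: no out-edges | ready=[3] | order so far=[0, 2]
  pop 3: indeg[1]->0; indeg[5]->1 | ready=[1] | order so far=[0, 2, 3]
  pop 1: indeg[4]->1; indeg[5]->0 | ready=[5] | order so far=[0, 2, 3, 1]
  pop 5: indeg[4]->0 | ready=[4] | order so far=[0, 2, 3, 1, 5]
  pop 4: no out-edges | ready=[] | order so far=[0, 2, 3, 1, 5, 4]
New canonical toposort: [0, 2, 3, 1, 5, 4]
Compare positions:
  Node 0: index 0 -> 0 (same)
  Node 1: index 3 -> 3 (same)
  Node 2: index 1 -> 1 (same)
  Node 3: index 2 -> 2 (same)
  Node 4: index 4 -> 5 (moved)
  Node 5: index 5 -> 4 (moved)
Nodes that changed position: 4 5

Answer: 4 5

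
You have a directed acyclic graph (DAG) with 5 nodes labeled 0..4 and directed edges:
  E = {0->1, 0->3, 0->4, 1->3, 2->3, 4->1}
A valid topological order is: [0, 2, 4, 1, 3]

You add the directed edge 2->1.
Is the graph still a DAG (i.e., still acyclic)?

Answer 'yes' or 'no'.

Given toposort: [0, 2, 4, 1, 3]
Position of 2: index 1; position of 1: index 3
New edge 2->1: forward
Forward edge: respects the existing order. Still a DAG, same toposort still valid.
Still a DAG? yes

Answer: yes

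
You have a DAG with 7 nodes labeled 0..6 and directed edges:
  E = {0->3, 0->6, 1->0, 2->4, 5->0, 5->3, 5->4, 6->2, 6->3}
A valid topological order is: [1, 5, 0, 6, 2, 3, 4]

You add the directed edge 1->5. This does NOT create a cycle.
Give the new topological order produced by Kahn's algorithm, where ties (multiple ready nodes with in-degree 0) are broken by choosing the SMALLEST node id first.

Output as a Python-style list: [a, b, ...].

Old toposort: [1, 5, 0, 6, 2, 3, 4]
Added edge: 1->5
Position of 1 (0) < position of 5 (1). Old order still valid.
Run Kahn's algorithm (break ties by smallest node id):
  initial in-degrees: [2, 0, 1, 3, 2, 1, 1]
  ready (indeg=0): [1]
  pop 1: indeg[0]->1; indeg[5]->0 | ready=[5] | order so far=[1]
  pop 5: indeg[0]->0; indeg[3]->2; indeg[4]->1 | ready=[0] | order so far=[1, 5]
  pop 0: indeg[3]->1; indeg[6]->0 | ready=[6] | order so far=[1, 5, 0]
  pop 6: indeg[2]->0; indeg[3]->0 | ready=[2, 3] | order so far=[1, 5, 0, 6]
  pop 2: indeg[4]->0 | ready=[3, 4] | order so far=[1, 5, 0, 6, 2]
  pop 3: no out-edges | ready=[4] | order so far=[1, 5, 0, 6, 2, 3]
  pop 4: no out-edges | ready=[] | order so far=[1, 5, 0, 6, 2, 3, 4]
  Result: [1, 5, 0, 6, 2, 3, 4]

Answer: [1, 5, 0, 6, 2, 3, 4]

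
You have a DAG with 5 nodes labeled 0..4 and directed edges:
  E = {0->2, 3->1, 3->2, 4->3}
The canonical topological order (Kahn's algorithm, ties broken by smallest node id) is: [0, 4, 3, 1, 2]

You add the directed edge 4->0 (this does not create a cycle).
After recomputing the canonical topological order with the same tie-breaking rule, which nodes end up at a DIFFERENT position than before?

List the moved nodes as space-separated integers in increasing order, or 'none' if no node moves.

Answer: 0 4

Derivation:
Old toposort: [0, 4, 3, 1, 2]
Added edge 4->0
Recompute Kahn (smallest-id tiebreak):
  initial in-degrees: [1, 1, 2, 1, 0]
  ready (indeg=0): [4]
  pop 4: indeg[0]->0; indeg[3]->0 | ready=[0, 3] | order so far=[4]
  pop 0: indeg[2]->1 | ready=[3] | order so far=[4, 0]
  pop 3: indeg[1]->0; indeg[2]->0 | ready=[1, 2] | order so far=[4, 0, 3]
  pop 1: no out-edges | ready=[2] | order so far=[4, 0, 3, 1]
  pop 2: no out-edges | ready=[] | order so far=[4, 0, 3, 1, 2]
New canonical toposort: [4, 0, 3, 1, 2]
Compare positions:
  Node 0: index 0 -> 1 (moved)
  Node 1: index 3 -> 3 (same)
  Node 2: index 4 -> 4 (same)
  Node 3: index 2 -> 2 (same)
  Node 4: index 1 -> 0 (moved)
Nodes that changed position: 0 4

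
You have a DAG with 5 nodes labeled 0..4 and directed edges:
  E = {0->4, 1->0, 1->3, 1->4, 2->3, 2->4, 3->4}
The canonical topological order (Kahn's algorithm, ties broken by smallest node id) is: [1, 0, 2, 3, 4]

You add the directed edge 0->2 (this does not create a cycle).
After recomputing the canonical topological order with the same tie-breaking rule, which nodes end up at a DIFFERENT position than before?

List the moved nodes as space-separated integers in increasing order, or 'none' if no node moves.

Answer: none

Derivation:
Old toposort: [1, 0, 2, 3, 4]
Added edge 0->2
Recompute Kahn (smallest-id tiebreak):
  initial in-degrees: [1, 0, 1, 2, 4]
  ready (indeg=0): [1]
  pop 1: indeg[0]->0; indeg[3]->1; indeg[4]->3 | ready=[0] | order so far=[1]
  pop 0: indeg[2]->0; indeg[4]->2 | ready=[2] | order so far=[1, 0]
  pop 2: indeg[3]->0; indeg[4]->1 | ready=[3] | order so far=[1, 0, 2]
  pop 3: indeg[4]->0 | ready=[4] | order so far=[1, 0, 2, 3]
  pop 4: no out-edges | ready=[] | order so far=[1, 0, 2, 3, 4]
New canonical toposort: [1, 0, 2, 3, 4]
Compare positions:
  Node 0: index 1 -> 1 (same)
  Node 1: index 0 -> 0 (same)
  Node 2: index 2 -> 2 (same)
  Node 3: index 3 -> 3 (same)
  Node 4: index 4 -> 4 (same)
Nodes that changed position: none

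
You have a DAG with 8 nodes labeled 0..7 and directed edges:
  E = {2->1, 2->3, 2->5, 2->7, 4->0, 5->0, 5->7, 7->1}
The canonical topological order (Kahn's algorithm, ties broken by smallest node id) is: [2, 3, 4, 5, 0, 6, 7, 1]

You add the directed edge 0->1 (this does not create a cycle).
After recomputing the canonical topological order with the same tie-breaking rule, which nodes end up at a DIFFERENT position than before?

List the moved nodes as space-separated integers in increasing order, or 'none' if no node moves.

Old toposort: [2, 3, 4, 5, 0, 6, 7, 1]
Added edge 0->1
Recompute Kahn (smallest-id tiebreak):
  initial in-degrees: [2, 3, 0, 1, 0, 1, 0, 2]
  ready (indeg=0): [2, 4, 6]
  pop 2: indeg[1]->2; indeg[3]->0; indeg[5]->0; indeg[7]->1 | ready=[3, 4, 5, 6] | order so far=[2]
  pop 3: no out-edges | ready=[4, 5, 6] | order so far=[2, 3]
  pop 4: indeg[0]->1 | ready=[5, 6] | order so far=[2, 3, 4]
  pop 5: indeg[0]->0; indeg[7]->0 | ready=[0, 6, 7] | order so far=[2, 3, 4, 5]
  pop 0: indeg[1]->1 | ready=[6, 7] | order so far=[2, 3, 4, 5, 0]
  pop 6: no out-edges | ready=[7] | order so far=[2, 3, 4, 5, 0, 6]
  pop 7: indeg[1]->0 | ready=[1] | order so far=[2, 3, 4, 5, 0, 6, 7]
  pop 1: no out-edges | ready=[] | order so far=[2, 3, 4, 5, 0, 6, 7, 1]
New canonical toposort: [2, 3, 4, 5, 0, 6, 7, 1]
Compare positions:
  Node 0: index 4 -> 4 (same)
  Node 1: index 7 -> 7 (same)
  Node 2: index 0 -> 0 (same)
  Node 3: index 1 -> 1 (same)
  Node 4: index 2 -> 2 (same)
  Node 5: index 3 -> 3 (same)
  Node 6: index 5 -> 5 (same)
  Node 7: index 6 -> 6 (same)
Nodes that changed position: none

Answer: none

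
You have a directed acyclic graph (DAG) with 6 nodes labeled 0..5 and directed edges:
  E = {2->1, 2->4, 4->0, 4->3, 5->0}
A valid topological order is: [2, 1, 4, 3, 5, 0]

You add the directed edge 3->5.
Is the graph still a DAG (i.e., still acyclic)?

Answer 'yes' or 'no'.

Answer: yes

Derivation:
Given toposort: [2, 1, 4, 3, 5, 0]
Position of 3: index 3; position of 5: index 4
New edge 3->5: forward
Forward edge: respects the existing order. Still a DAG, same toposort still valid.
Still a DAG? yes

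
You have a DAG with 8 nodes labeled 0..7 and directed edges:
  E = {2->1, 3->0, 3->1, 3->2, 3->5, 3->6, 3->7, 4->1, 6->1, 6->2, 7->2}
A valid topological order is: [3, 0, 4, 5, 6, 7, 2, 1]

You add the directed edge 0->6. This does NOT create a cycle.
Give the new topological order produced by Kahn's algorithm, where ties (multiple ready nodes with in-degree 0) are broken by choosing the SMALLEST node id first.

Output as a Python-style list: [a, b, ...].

Old toposort: [3, 0, 4, 5, 6, 7, 2, 1]
Added edge: 0->6
Position of 0 (1) < position of 6 (4). Old order still valid.
Run Kahn's algorithm (break ties by smallest node id):
  initial in-degrees: [1, 4, 3, 0, 0, 1, 2, 1]
  ready (indeg=0): [3, 4]
  pop 3: indeg[0]->0; indeg[1]->3; indeg[2]->2; indeg[5]->0; indeg[6]->1; indeg[7]->0 | ready=[0, 4, 5, 7] | order so far=[3]
  pop 0: indeg[6]->0 | ready=[4, 5, 6, 7] | order so far=[3, 0]
  pop 4: indeg[1]->2 | ready=[5, 6, 7] | order so far=[3, 0, 4]
  pop 5: no out-edges | ready=[6, 7] | order so far=[3, 0, 4, 5]
  pop 6: indeg[1]->1; indeg[2]->1 | ready=[7] | order so far=[3, 0, 4, 5, 6]
  pop 7: indeg[2]->0 | ready=[2] | order so far=[3, 0, 4, 5, 6, 7]
  pop 2: indeg[1]->0 | ready=[1] | order so far=[3, 0, 4, 5, 6, 7, 2]
  pop 1: no out-edges | ready=[] | order so far=[3, 0, 4, 5, 6, 7, 2, 1]
  Result: [3, 0, 4, 5, 6, 7, 2, 1]

Answer: [3, 0, 4, 5, 6, 7, 2, 1]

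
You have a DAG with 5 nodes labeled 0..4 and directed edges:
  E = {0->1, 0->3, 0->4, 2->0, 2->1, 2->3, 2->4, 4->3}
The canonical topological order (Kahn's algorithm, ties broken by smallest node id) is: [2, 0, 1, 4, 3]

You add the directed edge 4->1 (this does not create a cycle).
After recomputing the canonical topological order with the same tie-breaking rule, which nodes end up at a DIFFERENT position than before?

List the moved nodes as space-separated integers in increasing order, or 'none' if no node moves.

Old toposort: [2, 0, 1, 4, 3]
Added edge 4->1
Recompute Kahn (smallest-id tiebreak):
  initial in-degrees: [1, 3, 0, 3, 2]
  ready (indeg=0): [2]
  pop 2: indeg[0]->0; indeg[1]->2; indeg[3]->2; indeg[4]->1 | ready=[0] | order so far=[2]
  pop 0: indeg[1]->1; indeg[3]->1; indeg[4]->0 | ready=[4] | order so far=[2, 0]
  pop 4: indeg[1]->0; indeg[3]->0 | ready=[1, 3] | order so far=[2, 0, 4]
  pop 1: no out-edges | ready=[3] | order so far=[2, 0, 4, 1]
  pop 3: no out-edges | ready=[] | order so far=[2, 0, 4, 1, 3]
New canonical toposort: [2, 0, 4, 1, 3]
Compare positions:
  Node 0: index 1 -> 1 (same)
  Node 1: index 2 -> 3 (moved)
  Node 2: index 0 -> 0 (same)
  Node 3: index 4 -> 4 (same)
  Node 4: index 3 -> 2 (moved)
Nodes that changed position: 1 4

Answer: 1 4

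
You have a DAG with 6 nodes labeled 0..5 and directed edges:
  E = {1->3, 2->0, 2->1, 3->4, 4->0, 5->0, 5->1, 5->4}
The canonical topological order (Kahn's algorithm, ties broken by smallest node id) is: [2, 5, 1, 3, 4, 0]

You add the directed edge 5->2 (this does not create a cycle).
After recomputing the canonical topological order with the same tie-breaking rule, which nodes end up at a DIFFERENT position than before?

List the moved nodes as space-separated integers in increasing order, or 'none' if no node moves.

Old toposort: [2, 5, 1, 3, 4, 0]
Added edge 5->2
Recompute Kahn (smallest-id tiebreak):
  initial in-degrees: [3, 2, 1, 1, 2, 0]
  ready (indeg=0): [5]
  pop 5: indeg[0]->2; indeg[1]->1; indeg[2]->0; indeg[4]->1 | ready=[2] | order so far=[5]
  pop 2: indeg[0]->1; indeg[1]->0 | ready=[1] | order so far=[5, 2]
  pop 1: indeg[3]->0 | ready=[3] | order so far=[5, 2, 1]
  pop 3: indeg[4]->0 | ready=[4] | order so far=[5, 2, 1, 3]
  pop 4: indeg[0]->0 | ready=[0] | order so far=[5, 2, 1, 3, 4]
  pop 0: no out-edges | ready=[] | order so far=[5, 2, 1, 3, 4, 0]
New canonical toposort: [5, 2, 1, 3, 4, 0]
Compare positions:
  Node 0: index 5 -> 5 (same)
  Node 1: index 2 -> 2 (same)
  Node 2: index 0 -> 1 (moved)
  Node 3: index 3 -> 3 (same)
  Node 4: index 4 -> 4 (same)
  Node 5: index 1 -> 0 (moved)
Nodes that changed position: 2 5

Answer: 2 5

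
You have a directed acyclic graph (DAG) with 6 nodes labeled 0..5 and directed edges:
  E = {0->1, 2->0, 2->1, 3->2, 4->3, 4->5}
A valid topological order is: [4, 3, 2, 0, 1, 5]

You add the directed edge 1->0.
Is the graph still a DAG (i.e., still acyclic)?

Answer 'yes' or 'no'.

Given toposort: [4, 3, 2, 0, 1, 5]
Position of 1: index 4; position of 0: index 3
New edge 1->0: backward (u after v in old order)
Backward edge: old toposort is now invalid. Check if this creates a cycle.
Does 0 already reach 1? Reachable from 0: [0, 1]. YES -> cycle!
Still a DAG? no

Answer: no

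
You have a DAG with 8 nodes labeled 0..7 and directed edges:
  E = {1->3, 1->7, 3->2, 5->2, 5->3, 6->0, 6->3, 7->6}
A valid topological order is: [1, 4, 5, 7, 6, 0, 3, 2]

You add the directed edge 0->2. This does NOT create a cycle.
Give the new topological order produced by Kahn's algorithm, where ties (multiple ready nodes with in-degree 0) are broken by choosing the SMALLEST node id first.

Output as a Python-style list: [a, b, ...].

Old toposort: [1, 4, 5, 7, 6, 0, 3, 2]
Added edge: 0->2
Position of 0 (5) < position of 2 (7). Old order still valid.
Run Kahn's algorithm (break ties by smallest node id):
  initial in-degrees: [1, 0, 3, 3, 0, 0, 1, 1]
  ready (indeg=0): [1, 4, 5]
  pop 1: indeg[3]->2; indeg[7]->0 | ready=[4, 5, 7] | order so far=[1]
  pop 4: no out-edges | ready=[5, 7] | order so far=[1, 4]
  pop 5: indeg[2]->2; indeg[3]->1 | ready=[7] | order so far=[1, 4, 5]
  pop 7: indeg[6]->0 | ready=[6] | order so far=[1, 4, 5, 7]
  pop 6: indeg[0]->0; indeg[3]->0 | ready=[0, 3] | order so far=[1, 4, 5, 7, 6]
  pop 0: indeg[2]->1 | ready=[3] | order so far=[1, 4, 5, 7, 6, 0]
  pop 3: indeg[2]->0 | ready=[2] | order so far=[1, 4, 5, 7, 6, 0, 3]
  pop 2: no out-edges | ready=[] | order so far=[1, 4, 5, 7, 6, 0, 3, 2]
  Result: [1, 4, 5, 7, 6, 0, 3, 2]

Answer: [1, 4, 5, 7, 6, 0, 3, 2]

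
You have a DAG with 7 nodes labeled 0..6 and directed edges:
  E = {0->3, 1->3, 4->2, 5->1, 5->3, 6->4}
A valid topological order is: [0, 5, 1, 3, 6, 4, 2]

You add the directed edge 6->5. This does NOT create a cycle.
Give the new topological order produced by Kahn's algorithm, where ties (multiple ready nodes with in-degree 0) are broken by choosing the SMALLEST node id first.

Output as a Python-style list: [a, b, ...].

Answer: [0, 6, 4, 2, 5, 1, 3]

Derivation:
Old toposort: [0, 5, 1, 3, 6, 4, 2]
Added edge: 6->5
Position of 6 (4) > position of 5 (1). Must reorder: 6 must now come before 5.
Run Kahn's algorithm (break ties by smallest node id):
  initial in-degrees: [0, 1, 1, 3, 1, 1, 0]
  ready (indeg=0): [0, 6]
  pop 0: indeg[3]->2 | ready=[6] | order so far=[0]
  pop 6: indeg[4]->0; indeg[5]->0 | ready=[4, 5] | order so far=[0, 6]
  pop 4: indeg[2]->0 | ready=[2, 5] | order so far=[0, 6, 4]
  pop 2: no out-edges | ready=[5] | order so far=[0, 6, 4, 2]
  pop 5: indeg[1]->0; indeg[3]->1 | ready=[1] | order so far=[0, 6, 4, 2, 5]
  pop 1: indeg[3]->0 | ready=[3] | order so far=[0, 6, 4, 2, 5, 1]
  pop 3: no out-edges | ready=[] | order so far=[0, 6, 4, 2, 5, 1, 3]
  Result: [0, 6, 4, 2, 5, 1, 3]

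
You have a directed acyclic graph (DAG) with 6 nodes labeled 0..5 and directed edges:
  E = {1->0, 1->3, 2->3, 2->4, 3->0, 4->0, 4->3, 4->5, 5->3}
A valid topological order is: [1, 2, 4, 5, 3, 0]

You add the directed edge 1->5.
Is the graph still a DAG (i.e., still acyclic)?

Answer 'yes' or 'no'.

Answer: yes

Derivation:
Given toposort: [1, 2, 4, 5, 3, 0]
Position of 1: index 0; position of 5: index 3
New edge 1->5: forward
Forward edge: respects the existing order. Still a DAG, same toposort still valid.
Still a DAG? yes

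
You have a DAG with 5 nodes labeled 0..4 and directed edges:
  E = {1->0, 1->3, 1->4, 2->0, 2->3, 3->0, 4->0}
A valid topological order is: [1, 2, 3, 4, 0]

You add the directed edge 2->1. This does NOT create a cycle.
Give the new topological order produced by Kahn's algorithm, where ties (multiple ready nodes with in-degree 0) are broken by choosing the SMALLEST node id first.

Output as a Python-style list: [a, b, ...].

Answer: [2, 1, 3, 4, 0]

Derivation:
Old toposort: [1, 2, 3, 4, 0]
Added edge: 2->1
Position of 2 (1) > position of 1 (0). Must reorder: 2 must now come before 1.
Run Kahn's algorithm (break ties by smallest node id):
  initial in-degrees: [4, 1, 0, 2, 1]
  ready (indeg=0): [2]
  pop 2: indeg[0]->3; indeg[1]->0; indeg[3]->1 | ready=[1] | order so far=[2]
  pop 1: indeg[0]->2; indeg[3]->0; indeg[4]->0 | ready=[3, 4] | order so far=[2, 1]
  pop 3: indeg[0]->1 | ready=[4] | order so far=[2, 1, 3]
  pop 4: indeg[0]->0 | ready=[0] | order so far=[2, 1, 3, 4]
  pop 0: no out-edges | ready=[] | order so far=[2, 1, 3, 4, 0]
  Result: [2, 1, 3, 4, 0]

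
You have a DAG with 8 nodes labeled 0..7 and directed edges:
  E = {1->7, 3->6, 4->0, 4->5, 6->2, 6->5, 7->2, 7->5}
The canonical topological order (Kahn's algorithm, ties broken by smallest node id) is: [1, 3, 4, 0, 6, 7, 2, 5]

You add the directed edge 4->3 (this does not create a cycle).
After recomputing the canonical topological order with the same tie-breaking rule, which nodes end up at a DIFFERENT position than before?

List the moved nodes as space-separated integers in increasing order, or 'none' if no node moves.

Answer: 0 3 4

Derivation:
Old toposort: [1, 3, 4, 0, 6, 7, 2, 5]
Added edge 4->3
Recompute Kahn (smallest-id tiebreak):
  initial in-degrees: [1, 0, 2, 1, 0, 3, 1, 1]
  ready (indeg=0): [1, 4]
  pop 1: indeg[7]->0 | ready=[4, 7] | order so far=[1]
  pop 4: indeg[0]->0; indeg[3]->0; indeg[5]->2 | ready=[0, 3, 7] | order so far=[1, 4]
  pop 0: no out-edges | ready=[3, 7] | order so far=[1, 4, 0]
  pop 3: indeg[6]->0 | ready=[6, 7] | order so far=[1, 4, 0, 3]
  pop 6: indeg[2]->1; indeg[5]->1 | ready=[7] | order so far=[1, 4, 0, 3, 6]
  pop 7: indeg[2]->0; indeg[5]->0 | ready=[2, 5] | order so far=[1, 4, 0, 3, 6, 7]
  pop 2: no out-edges | ready=[5] | order so far=[1, 4, 0, 3, 6, 7, 2]
  pop 5: no out-edges | ready=[] | order so far=[1, 4, 0, 3, 6, 7, 2, 5]
New canonical toposort: [1, 4, 0, 3, 6, 7, 2, 5]
Compare positions:
  Node 0: index 3 -> 2 (moved)
  Node 1: index 0 -> 0 (same)
  Node 2: index 6 -> 6 (same)
  Node 3: index 1 -> 3 (moved)
  Node 4: index 2 -> 1 (moved)
  Node 5: index 7 -> 7 (same)
  Node 6: index 4 -> 4 (same)
  Node 7: index 5 -> 5 (same)
Nodes that changed position: 0 3 4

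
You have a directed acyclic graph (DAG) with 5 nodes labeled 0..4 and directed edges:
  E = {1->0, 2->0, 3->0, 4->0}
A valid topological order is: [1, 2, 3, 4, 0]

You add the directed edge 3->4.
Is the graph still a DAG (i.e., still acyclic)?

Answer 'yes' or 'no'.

Given toposort: [1, 2, 3, 4, 0]
Position of 3: index 2; position of 4: index 3
New edge 3->4: forward
Forward edge: respects the existing order. Still a DAG, same toposort still valid.
Still a DAG? yes

Answer: yes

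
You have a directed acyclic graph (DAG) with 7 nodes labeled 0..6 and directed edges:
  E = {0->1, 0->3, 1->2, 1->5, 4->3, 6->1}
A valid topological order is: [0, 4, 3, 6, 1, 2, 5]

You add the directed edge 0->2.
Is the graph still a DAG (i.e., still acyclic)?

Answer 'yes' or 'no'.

Given toposort: [0, 4, 3, 6, 1, 2, 5]
Position of 0: index 0; position of 2: index 5
New edge 0->2: forward
Forward edge: respects the existing order. Still a DAG, same toposort still valid.
Still a DAG? yes

Answer: yes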